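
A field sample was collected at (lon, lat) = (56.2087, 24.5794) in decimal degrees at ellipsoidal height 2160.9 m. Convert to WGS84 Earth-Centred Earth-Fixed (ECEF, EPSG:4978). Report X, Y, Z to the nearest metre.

WGS84: a = 6378137 m, e² = 0.006694380; N(φ) = a/√(1−e²sin²φ) = 6381833.937 m.
X = (N+h)·cosφ·cosλ = 3228849.261 m; Y = (N+h)·cosφ·sinλ = 4824782.085 m; Z = (N(1−e²)+h)·sinφ = 2637676.742 m.

X 3228849 m, Y 4824782 m, Z 2637677 m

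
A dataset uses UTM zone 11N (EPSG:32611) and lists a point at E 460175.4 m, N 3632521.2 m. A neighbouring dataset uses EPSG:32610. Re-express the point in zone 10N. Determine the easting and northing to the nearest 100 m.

UTM 11N → geographic: φ = 32.83000040°, λ = -117.42549956°.
UTM 10N (λ₀ = -123°) forward: E = 1022084.521 m, N = 3646236.855 m.

E 1022100 m, N 3646200 m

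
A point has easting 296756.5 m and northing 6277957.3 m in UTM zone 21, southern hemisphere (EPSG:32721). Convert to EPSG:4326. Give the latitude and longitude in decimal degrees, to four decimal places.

Zone 21S: λ₀ = -57°, k₀ = 0.9996, false easting 500000 m, false northing 10000000 m.
Meridian distance M = (N − FN)/k₀ = -3723532.1 m.
Inverse transverse Mercator on WGS84 gives φ = -33.61880018°, λ = -59.19090038°.

lat -33.6188°, lon -59.1909°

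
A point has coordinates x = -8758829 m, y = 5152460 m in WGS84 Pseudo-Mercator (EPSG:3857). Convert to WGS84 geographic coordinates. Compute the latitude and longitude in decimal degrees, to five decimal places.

lat 41.94310°, lon -78.68190°

R = 6378137 m. λ = x/R = -78.68189962°.
φ = 2·arctan(exp(y/R)) − 90° = 2·arctan(2.24304) − 90° = 41.94310062°.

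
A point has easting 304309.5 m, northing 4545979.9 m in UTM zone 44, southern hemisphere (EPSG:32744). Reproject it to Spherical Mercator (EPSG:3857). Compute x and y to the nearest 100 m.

Unproject from UTM 44S (λ₀ = 81°) → φ = -49.20769967°, λ = 78.31319944°.
Web Mercator (R = 6378137 m): x = 8717785.484 m, y = -6310177.447 m.

x 8717800 m, y -6310200 m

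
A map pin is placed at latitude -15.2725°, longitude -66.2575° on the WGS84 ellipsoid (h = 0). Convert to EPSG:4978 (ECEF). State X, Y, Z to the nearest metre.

X 2477893 m, Y -5633440 m, Z -1669206 m

WGS84: a = 6378137 m, e² = 0.006694380; N(φ) = a/√(1−e²sin²φ) = 6379618.802 m.
X = (N+h)·cosφ·cosλ = 2477892.968 m; Y = (N+h)·cosφ·sinλ = -5633440.404 m; Z = (N(1−e²)+h)·sinφ = -1669206.195 m.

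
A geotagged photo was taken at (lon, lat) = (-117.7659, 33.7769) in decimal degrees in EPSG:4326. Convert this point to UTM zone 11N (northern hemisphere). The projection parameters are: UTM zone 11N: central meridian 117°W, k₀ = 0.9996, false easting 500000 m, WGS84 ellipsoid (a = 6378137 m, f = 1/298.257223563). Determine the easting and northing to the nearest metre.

Zone 11 central meridian λ₀ = 6×11 − 183 = -117°; Δλ = -0.7659°.
Transverse Mercator on WGS84 with k₀ = 0.9996 gives E = 429085.612 m, N = 3737683.061 m.

E 429086 m, N 3737683 m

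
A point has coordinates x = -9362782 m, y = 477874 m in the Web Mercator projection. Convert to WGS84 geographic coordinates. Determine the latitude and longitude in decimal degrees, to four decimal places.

lat 4.2888°, lon -84.1073°

R = 6378137 m. λ = x/R = -84.10730172°.
φ = 2·arctan(exp(y/R)) − 90° = 2·arctan(1.07780) − 90° = 4.28880447°.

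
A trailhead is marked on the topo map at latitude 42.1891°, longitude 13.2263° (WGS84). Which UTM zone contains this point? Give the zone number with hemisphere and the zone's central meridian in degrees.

Zone 33N, central meridian 15°

UTM zone = ⌊(λ + 180)/6⌋ + 1; 13.2263° ∈ [12°, 18°) → zone 33.
Hemisphere: N (φ ≥ 0).
Central meridian λ₀ = 6×33 − 183 = 15°.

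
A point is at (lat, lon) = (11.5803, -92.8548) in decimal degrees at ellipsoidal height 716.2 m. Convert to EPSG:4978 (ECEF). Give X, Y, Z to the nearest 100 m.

X -311300 m, Y -6242100 m, Z 1272100 m

WGS84: a = 6378137 m, e² = 0.006694380; N(φ) = a/√(1−e²sin²φ) = 6378997.468 m.
X = (N+h)·cosφ·cosλ = -311274.081 m; Y = (N+h)·cosφ·sinλ = -6242093.988 m; Z = (N(1−e²)+h)·sinφ = 1272098.418 m.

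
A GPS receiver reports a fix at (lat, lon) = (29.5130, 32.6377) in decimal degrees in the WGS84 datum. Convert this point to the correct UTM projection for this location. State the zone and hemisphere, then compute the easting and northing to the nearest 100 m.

Longitude 32.6377° lies in the 6° band [30°, 36°), giving zone 36; latitude is north of the equator, so 36N.
Zone 36 central meridian λ₀ = 6×36 − 183 = 33°; Δλ = -0.3623°.
Transverse Mercator on WGS84 with k₀ = 0.9996 gives E = 464887.532 m, N = 3264878.486 m.

Zone 36N: E 464900 m, N 3264900 m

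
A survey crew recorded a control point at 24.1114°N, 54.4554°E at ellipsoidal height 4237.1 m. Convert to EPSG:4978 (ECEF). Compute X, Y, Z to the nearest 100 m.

X 3388500 m, Y 4742700 m, Z 2591300 m

WGS84: a = 6378137 m, e² = 0.006694380; N(φ) = a/√(1−e²sin²φ) = 6381702.727 m.
X = (N+h)·cosφ·cosλ = 3388485.587 m; Y = (N+h)·cosφ·sinλ = 4742668.259 m; Z = (N(1−e²)+h)·sinφ = 2591281.274 m.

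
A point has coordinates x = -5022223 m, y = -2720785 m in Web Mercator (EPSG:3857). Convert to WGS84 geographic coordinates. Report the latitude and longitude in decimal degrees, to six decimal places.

R = 6378137 m. λ = x/R = -45.11539681°.
φ = 2·arctan(exp(y/R)) − 90° = 2·arctan(0.65274) − 90° = -23.73200015°.

lat -23.732000°, lon -45.115397°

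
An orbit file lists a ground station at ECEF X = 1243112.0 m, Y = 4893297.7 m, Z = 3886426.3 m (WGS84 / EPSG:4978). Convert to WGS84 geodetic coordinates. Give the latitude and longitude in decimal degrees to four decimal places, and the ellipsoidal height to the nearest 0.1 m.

lat 37.7746°, lon 75.7459°, h 1187.1 m

λ = atan2(Y, X) = 75.74590054°; p = √(X²+Y²) = 5048731.5 m.
Bowring's method on WGS84 (a = 6378137 m, b = 6356752.314 m) gives φ = 37.77459979°, h = 1187.071 m.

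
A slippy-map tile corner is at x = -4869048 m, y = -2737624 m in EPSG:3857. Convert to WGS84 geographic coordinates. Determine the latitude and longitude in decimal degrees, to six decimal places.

R = 6378137 m. λ = x/R = -43.73940238°.
φ = 2·arctan(exp(y/R)) − 90° = 2·arctan(0.65102) − 90° = -23.87040231°.

lat -23.870402°, lon -43.739402°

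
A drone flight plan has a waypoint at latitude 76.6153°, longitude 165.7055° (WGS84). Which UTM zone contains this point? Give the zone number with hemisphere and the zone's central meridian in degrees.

UTM zone = ⌊(λ + 180)/6⌋ + 1; 165.7055° ∈ [162°, 168°) → zone 58.
Hemisphere: N (φ ≥ 0).
Central meridian λ₀ = 6×58 − 183 = 165°.

Zone 58N, central meridian 165°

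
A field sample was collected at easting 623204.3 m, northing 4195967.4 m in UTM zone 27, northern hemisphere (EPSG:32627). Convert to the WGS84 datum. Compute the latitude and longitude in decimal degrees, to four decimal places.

Zone 27N: λ₀ = -21°, k₀ = 0.9996, false easting 500000 m.
Meridian distance M = (N − FN)/k₀ = 4197646.5 m.
Inverse transverse Mercator on WGS84 gives φ = 37.90290010°, λ = -19.59859970°.

lat 37.9029°, lon -19.5986°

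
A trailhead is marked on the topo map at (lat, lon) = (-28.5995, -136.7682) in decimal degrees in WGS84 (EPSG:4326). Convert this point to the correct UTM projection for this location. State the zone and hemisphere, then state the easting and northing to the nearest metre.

Longitude -136.7682° lies in the 6° band [-138°, -132°), giving zone 8; latitude is south of the equator, so 8S.
Zone 8 central meridian λ₀ = 6×8 − 183 = -135°; Δλ = -1.7682°.
Transverse Mercator on WGS84 with k₀ = 0.9996 gives E = 327102.796 m, N = 6835107.699 m.

Zone 8S: E 327103 m, N 6835108 m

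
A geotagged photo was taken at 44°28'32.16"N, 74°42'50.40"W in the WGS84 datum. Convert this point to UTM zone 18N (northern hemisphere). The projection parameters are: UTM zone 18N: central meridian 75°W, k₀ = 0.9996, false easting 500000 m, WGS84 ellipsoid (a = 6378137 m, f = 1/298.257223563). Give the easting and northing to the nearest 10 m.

E 522750 m, N 4924740 m

Zone 18 central meridian λ₀ = 6×18 − 183 = -75°; Δλ = +0.2860°.
Transverse Mercator on WGS84 with k₀ = 0.9996 gives E = 522745.839 m, N = 4924738.666 m.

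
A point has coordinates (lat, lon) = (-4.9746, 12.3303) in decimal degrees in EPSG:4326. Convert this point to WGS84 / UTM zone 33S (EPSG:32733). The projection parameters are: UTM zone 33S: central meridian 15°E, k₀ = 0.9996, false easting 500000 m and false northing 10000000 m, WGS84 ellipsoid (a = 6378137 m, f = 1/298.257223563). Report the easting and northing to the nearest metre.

Zone 33 central meridian λ₀ = 6×33 − 183 = 15°; Δλ = -2.6697°.
Transverse Mercator on WGS84 with k₀ = 0.9996 gives E = 203934.527 m, N = 9449544.932 m.

E 203935 m, N 9449545 m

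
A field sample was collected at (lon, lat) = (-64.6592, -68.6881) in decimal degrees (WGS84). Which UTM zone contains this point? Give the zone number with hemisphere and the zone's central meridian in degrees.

Zone 20S, central meridian -63°

UTM zone = ⌊(λ + 180)/6⌋ + 1; -64.6592° ∈ [-66°, -60°) → zone 20.
Hemisphere: S (φ < 0).
Central meridian λ₀ = 6×20 − 183 = -63°.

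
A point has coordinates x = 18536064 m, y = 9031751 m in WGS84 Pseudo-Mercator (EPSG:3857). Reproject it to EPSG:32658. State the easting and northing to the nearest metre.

E 577331 m, N 6955222 m

Web Mercator inverse (R = 6378137 m) → φ = 62.71929937°, λ = 166.51229599°.
UTM 58N forward: E = 577331.028 m, N = 6955222.118 m.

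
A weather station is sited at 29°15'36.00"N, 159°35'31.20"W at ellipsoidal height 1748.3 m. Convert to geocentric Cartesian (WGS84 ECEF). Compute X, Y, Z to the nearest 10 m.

X -5220700 m, Y -1942390 m, Z 3099930 m

WGS84: a = 6378137 m, e² = 0.006694380; N(φ) = a/√(1−e²sin²φ) = 6383243.353 m.
X = (N+h)·cosφ·cosλ = -5220703.627 m; Y = (N+h)·cosφ·sinλ = -1942392.085 m; Z = (N(1−e²)+h)·sinφ = 3099928.603 m.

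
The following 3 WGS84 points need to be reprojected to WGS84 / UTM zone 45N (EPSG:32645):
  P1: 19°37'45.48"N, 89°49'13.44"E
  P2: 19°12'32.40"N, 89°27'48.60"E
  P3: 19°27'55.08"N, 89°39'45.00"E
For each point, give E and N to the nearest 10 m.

P1: E 795810 m, N 2172910 m; P2: E 759020 m, N 2125790 m; P3: E 779520 m, N 2154480 m

UTM zone 45N: λ₀ = 87°, k₀ = 0.9996.
P1 (19.6293°, 89.8204°) → (795806.204, 2172907.671) m.
P2 (19.2090°, 89.4635°) → (759020.636, 2125786.003) m.
P3 (19.4653°, 89.6625°) → (779518.530, 2154478.479) m.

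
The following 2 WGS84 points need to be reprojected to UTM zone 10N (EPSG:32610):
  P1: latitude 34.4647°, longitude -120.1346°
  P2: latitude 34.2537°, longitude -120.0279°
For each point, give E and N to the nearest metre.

P1: E 763204 m, N 3817409 m; P2: E 773694 m, N 3794284 m

UTM zone 10N: λ₀ = -123°, k₀ = 0.9996.
P1 (34.4647°, -120.1346°) → (763203.607, 3817409.252) m.
P2 (34.2537°, -120.0279°) → (773693.665, 3794283.985) m.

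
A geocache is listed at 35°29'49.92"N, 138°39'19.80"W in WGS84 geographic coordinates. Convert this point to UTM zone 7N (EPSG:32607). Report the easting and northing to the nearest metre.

Zone 7 central meridian λ₀ = 6×7 − 183 = -141°; Δλ = +2.3445°.
Transverse Mercator on WGS84 with k₀ = 0.9996 gives E = 712656.842 m, N = 3930710.144 m.

E 712657 m, N 3930710 m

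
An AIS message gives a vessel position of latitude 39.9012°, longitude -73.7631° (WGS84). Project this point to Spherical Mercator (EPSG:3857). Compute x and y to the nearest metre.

x -8211271 m, y 4851595 m

Web Mercator is spherical with R = a = 6378137 m.
x = R·λ = 6378137 × -1.287408961 = -8211270.731 m.
y = R·ln tan(π/4 + φ/2) = 6378137 × 0.760660253 = 4851595.303 m.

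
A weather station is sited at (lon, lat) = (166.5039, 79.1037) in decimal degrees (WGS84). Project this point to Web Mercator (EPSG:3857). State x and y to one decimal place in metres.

x 18535129.4 m, y 14988179.1 m

Web Mercator is spherical with R = a = 6378137 m.
x = R·λ = 6378137 × 2.906041272 = 18535129.363 m.
y = R·ln tan(π/4 + φ/2) = 6378137 × 2.349930570 = 14988179.113 m.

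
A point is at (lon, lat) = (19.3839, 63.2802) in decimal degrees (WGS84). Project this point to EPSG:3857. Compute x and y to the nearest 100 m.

x 2157800 m, y 9169300 m

Web Mercator is spherical with R = a = 6378137 m.
x = R·λ = 6378137 × 0.338312877 = 2157805.878 m.
y = R·ln tan(π/4 + φ/2) = 6378137 × 1.437612378 = 9169288.697 m.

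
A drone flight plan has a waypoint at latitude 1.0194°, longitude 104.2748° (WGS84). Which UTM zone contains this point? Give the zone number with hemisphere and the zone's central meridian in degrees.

Zone 48N, central meridian 105°

UTM zone = ⌊(λ + 180)/6⌋ + 1; 104.2748° ∈ [102°, 108°) → zone 48.
Hemisphere: N (φ ≥ 0).
Central meridian λ₀ = 6×48 − 183 = 105°.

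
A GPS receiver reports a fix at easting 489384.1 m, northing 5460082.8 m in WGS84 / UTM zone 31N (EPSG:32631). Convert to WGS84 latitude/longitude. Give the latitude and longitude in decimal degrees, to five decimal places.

lat 49.29340°, lon 2.85400°

Zone 31N: λ₀ = 3°, k₀ = 0.9996, false easting 500000 m.
Meridian distance M = (N − FN)/k₀ = 5462267.7 m.
Inverse transverse Mercator on WGS84 gives φ = 49.29340042°, λ = 2.85400056°.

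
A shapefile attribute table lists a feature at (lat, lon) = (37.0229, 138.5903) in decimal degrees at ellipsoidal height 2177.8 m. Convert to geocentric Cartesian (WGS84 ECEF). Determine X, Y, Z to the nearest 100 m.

WGS84: a = 6378137 m, e² = 0.006694380; N(φ) = a/√(1−e²sin²φ) = 6385891.472 m.
X = (N+h)·cosφ·cosλ = -3825146.920 m; Y = (N+h)·cosφ·sinλ = 3373471.737 m; Z = (N(1−e²)+h)·sinφ = 3820733.829 m.

X -3825100 m, Y 3373500 m, Z 3820700 m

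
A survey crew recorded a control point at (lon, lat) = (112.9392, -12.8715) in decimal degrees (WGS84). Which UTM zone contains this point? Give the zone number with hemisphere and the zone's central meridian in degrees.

UTM zone = ⌊(λ + 180)/6⌋ + 1; 112.9392° ∈ [108°, 114°) → zone 49.
Hemisphere: S (φ < 0).
Central meridian λ₀ = 6×49 − 183 = 111°.

Zone 49S, central meridian 111°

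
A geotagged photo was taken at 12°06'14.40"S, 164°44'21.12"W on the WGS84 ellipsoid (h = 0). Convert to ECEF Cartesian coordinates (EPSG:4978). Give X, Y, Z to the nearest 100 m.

WGS84: a = 6378137 m, e² = 0.006694380; N(φ) = a/√(1−e²sin²φ) = 6379075.885 m.
X = (N+h)·cosφ·cosλ = -6017320.127 m; Y = (N+h)·cosφ·sinλ = -1641728.366 m; Z = (N(1−e²)+h)·sinφ = -1328653.708 m.

X -6017300 m, Y -1641700 m, Z -1328700 m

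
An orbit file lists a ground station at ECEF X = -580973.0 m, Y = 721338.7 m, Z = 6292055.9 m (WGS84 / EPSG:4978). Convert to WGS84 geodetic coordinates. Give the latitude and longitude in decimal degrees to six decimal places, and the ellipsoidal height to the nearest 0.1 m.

lat 81.681300°, lon 128.848297°, h 2656.9 m

λ = atan2(Y, X) = 128.84829691°; p = √(X²+Y²) = 926206.9 m.
Bowring's method on WGS84 (a = 6378137 m, b = 6356752.314 m) gives φ = 81.68130017°, h = 2656.946 m.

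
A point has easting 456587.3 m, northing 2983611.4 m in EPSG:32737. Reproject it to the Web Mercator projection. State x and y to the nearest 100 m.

Unproject from UTM 37S (λ₀ = 39°) → φ = -63.27380025°, λ = 38.13479905°.
Web Mercator (R = 6378137 m): x = 4245146.411 m, y = -9167704.412 m.

x 4245100 m, y -9167700 m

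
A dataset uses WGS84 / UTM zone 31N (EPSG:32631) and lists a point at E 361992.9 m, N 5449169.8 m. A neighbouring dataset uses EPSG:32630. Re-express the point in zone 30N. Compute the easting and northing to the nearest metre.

UTM 31N → geographic: φ = 49.17979982°, λ = 1.10630020°.
UTM 30N (λ₀ = -3°) forward: E = 799225.432 m, N = 5455564.482 m.

E 799225 m, N 5455564 m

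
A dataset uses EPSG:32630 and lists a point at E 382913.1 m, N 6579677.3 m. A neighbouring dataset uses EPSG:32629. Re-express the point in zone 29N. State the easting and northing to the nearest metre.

E 724130 m, N 6584503 m

UTM 30N → geographic: φ = 59.33960040°, λ = -5.05850073°.
UTM 29N (λ₀ = -9°) forward: E = 724129.527 m, N = 6584503.168 m.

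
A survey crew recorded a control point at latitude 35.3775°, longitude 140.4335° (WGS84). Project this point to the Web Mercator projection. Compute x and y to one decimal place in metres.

Web Mercator is spherical with R = a = 6378137 m.
x = R·λ = 6378137 × 2.451026955 = 15632985.710 m.
y = R·ln tan(π/4 + φ/2) = 6378137 × 0.660898466 = 4215300.960 m.

x 15632985.7 m, y 4215301.0 m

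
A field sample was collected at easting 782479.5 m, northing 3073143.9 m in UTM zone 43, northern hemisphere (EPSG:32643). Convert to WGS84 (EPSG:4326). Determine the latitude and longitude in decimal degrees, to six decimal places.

Zone 43N: λ₀ = 75°, k₀ = 0.9996, false easting 500000 m.
Meridian distance M = (N − FN)/k₀ = 3074373.6 m.
Inverse transverse Mercator on WGS84 gives φ = 27.75309976°, λ = 77.86580017°.

lat 27.753100°, lon 77.865800°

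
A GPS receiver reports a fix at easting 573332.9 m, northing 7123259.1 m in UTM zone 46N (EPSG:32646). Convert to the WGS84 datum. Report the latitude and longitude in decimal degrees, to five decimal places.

Zone 46N: λ₀ = 93°, k₀ = 0.9996, false easting 500000 m.
Meridian distance M = (N − FN)/k₀ = 7126109.5 m.
Inverse transverse Mercator on WGS84 gives φ = 64.22770042°, λ = 94.51169907°.

lat 64.22770°, lon 94.51170°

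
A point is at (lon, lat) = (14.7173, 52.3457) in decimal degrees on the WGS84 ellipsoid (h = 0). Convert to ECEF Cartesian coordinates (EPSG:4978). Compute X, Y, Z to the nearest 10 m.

WGS84: a = 6378137 m, e² = 0.006694380; N(φ) = a/√(1−e²sin²φ) = 6391560.847 m.
X = (N+h)·cosφ·cosλ = 3776472.447 m; Y = (N+h)·cosφ·sinλ = 991957.851 m; Z = (N(1−e²)+h)·sinφ = 5026393.950 m.

X 3776470 m, Y 991960 m, Z 5026390 m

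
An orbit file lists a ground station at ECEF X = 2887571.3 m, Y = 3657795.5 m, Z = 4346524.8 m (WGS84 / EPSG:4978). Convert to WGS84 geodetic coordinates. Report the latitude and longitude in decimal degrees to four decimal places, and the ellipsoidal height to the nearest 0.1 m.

lat 43.1972°, lon 51.7114°, h 4421.2 m

λ = atan2(Y, X) = 51.71139999°; p = √(X²+Y²) = 4660207.7 m.
Bowring's method on WGS84 (a = 6378137 m, b = 6356752.314 m) gives φ = 43.19720008°, h = 4421.225 m.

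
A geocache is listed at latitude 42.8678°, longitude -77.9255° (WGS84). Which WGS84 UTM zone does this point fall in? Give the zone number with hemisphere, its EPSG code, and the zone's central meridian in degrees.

UTM zone = ⌊(λ + 180)/6⌋ + 1; -77.9255° ∈ [-78°, -72°) → zone 18.
Hemisphere: N (φ ≥ 0).
Central meridian λ₀ = 6×18 − 183 = -75°.
EPSG code: 32618.

Zone 18N (EPSG:32618), central meridian -75°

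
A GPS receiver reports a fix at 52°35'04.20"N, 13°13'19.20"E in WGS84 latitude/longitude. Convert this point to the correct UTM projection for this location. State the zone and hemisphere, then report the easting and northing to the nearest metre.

Zone 33N: E 379540 m, N 5827536 m

Longitude 13.2220° lies in the 6° band [12°, 18°), giving zone 33; latitude is north of the equator, so 33N.
Zone 33 central meridian λ₀ = 6×33 − 183 = 15°; Δλ = -1.7780°.
Transverse Mercator on WGS84 with k₀ = 0.9996 gives E = 379540.480 m, N = 5827535.904 m.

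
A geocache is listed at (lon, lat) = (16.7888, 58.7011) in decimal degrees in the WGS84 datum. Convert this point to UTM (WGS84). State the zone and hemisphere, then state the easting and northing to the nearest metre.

Zone 33N: E 603652 m, N 6508153 m

Longitude 16.7888° lies in the 6° band [12°, 18°), giving zone 33; latitude is north of the equator, so 33N.
Zone 33 central meridian λ₀ = 6×33 − 183 = 15°; Δλ = +1.7888°.
Transverse Mercator on WGS84 with k₀ = 0.9996 gives E = 603652.209 m, N = 6508152.841 m.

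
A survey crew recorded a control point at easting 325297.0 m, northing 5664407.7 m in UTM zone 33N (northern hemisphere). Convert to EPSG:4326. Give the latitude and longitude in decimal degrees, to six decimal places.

lat 51.104500°, lon 12.504499°

Zone 33N: λ₀ = 15°, k₀ = 0.9996, false easting 500000 m.
Meridian distance M = (N − FN)/k₀ = 5666674.4 m.
Inverse transverse Mercator on WGS84 gives φ = 51.10450004°, λ = 12.50449934°.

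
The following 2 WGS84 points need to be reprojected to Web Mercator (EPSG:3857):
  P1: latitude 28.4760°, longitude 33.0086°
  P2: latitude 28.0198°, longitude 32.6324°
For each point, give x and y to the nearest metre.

Web Mercator: x = R·λ, y = R·ln tan(π/4+φ/2), R = 6378137 m.
P1 (28.4760°, 33.0086°) → (3674500.544, 3309120.133) m.
P2 (28.0198°, 32.6324°) → (3632622.151, 3251470.346) m.

P1: x 3674501 m, y 3309120 m; P2: x 3632622 m, y 3251470 m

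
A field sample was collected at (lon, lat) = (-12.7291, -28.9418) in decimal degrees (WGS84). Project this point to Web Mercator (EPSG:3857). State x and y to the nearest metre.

x -1416997 m, y -3368241 m

Web Mercator is spherical with R = a = 6378137 m.
x = R·λ = 6378137 × -0.222164706 = -1416996.930 m.
y = R·ln tan(π/4 + φ/2) = 6378137 × -0.528091598 = -3368240.562 m.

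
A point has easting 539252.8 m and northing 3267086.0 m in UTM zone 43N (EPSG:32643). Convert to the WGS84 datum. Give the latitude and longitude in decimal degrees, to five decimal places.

lat 29.53280°, lon 75.40510°

Zone 43N: λ₀ = 75°, k₀ = 0.9996, false easting 500000 m.
Meridian distance M = (N − FN)/k₀ = 3268393.4 m.
Inverse transverse Mercator on WGS84 gives φ = 29.53279963°, λ = 75.40509959°.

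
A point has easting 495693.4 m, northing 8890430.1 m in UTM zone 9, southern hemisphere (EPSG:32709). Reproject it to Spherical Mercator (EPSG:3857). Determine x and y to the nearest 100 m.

Unproject from UTM 9S (λ₀ = -129°) → φ = -10.03759962°, λ = -129.03929993°.
Web Mercator (R = 6378137 m): x = -14364589.160 m, y = -1123140.361 m.

x -14364600 m, y -1123100 m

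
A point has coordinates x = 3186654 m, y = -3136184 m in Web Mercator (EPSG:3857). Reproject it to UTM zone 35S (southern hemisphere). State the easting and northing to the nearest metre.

Web Mercator inverse (R = 6378137 m) → φ = -27.10170339°, λ = 28.62619993°.
UTM 35S forward: E = 661211.081 m, N = 7001257.655 m.

E 661211 m, N 7001258 m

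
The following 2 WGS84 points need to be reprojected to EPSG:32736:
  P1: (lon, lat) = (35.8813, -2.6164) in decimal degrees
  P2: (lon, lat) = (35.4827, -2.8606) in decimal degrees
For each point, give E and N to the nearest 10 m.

UTM zone 36S: λ₀ = 33°, k₀ = 0.9996.
P1 (-2.6164°, 35.8813°) → (820419.980, 9710439.155) m.
P2 (-2.8606°, 35.4827°) → (776006.938, 9683516.539) m.

P1: E 820420 m, N 9710440 m; P2: E 776010 m, N 9683520 m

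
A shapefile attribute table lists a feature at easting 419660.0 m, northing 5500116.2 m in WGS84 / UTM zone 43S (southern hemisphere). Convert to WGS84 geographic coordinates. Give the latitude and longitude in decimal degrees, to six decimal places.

lat -40.645900°, lon 74.049800°

Zone 43S: λ₀ = 75°, k₀ = 0.9996, false easting 500000 m, false northing 10000000 m.
Meridian distance M = (N − FN)/k₀ = -4501684.5 m.
Inverse transverse Mercator on WGS84 gives φ = -40.64590022°, λ = 74.04979984°.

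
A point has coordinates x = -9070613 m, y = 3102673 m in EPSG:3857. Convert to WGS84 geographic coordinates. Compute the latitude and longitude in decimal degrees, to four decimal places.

R = 6378137 m. λ = x/R = -81.48270294°.
φ = 2·arctan(exp(y/R)) − 90° = 2·arctan(1.62654) − 90° = 26.83340276°.

lat 26.8334°, lon -81.4827°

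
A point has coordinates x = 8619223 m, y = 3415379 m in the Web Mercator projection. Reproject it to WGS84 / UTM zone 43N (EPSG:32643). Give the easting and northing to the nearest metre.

E 735791 m, N 3244967 m

Web Mercator inverse (R = 6378137 m) → φ = 29.31170318°, λ = 77.42779758°.
UTM 43N forward: E = 735791.403 m, N = 3244967.042 m.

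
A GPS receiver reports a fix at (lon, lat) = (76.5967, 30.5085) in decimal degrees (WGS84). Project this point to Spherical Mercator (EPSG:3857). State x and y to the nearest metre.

Web Mercator is spherical with R = a = 6378137 m.
x = R·λ = 6378137 × 1.336864611 = 8526705.640 m.
y = R·ln tan(π/4 + φ/2) = 6378137 × 0.559580591 = 3569081.674 m.

x 8526706 m, y 3569082 m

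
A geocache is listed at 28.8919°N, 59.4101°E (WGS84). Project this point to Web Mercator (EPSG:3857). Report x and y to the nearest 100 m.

x 6613500 m, y 3361900 m

Web Mercator is spherical with R = a = 6378137 m.
x = R·λ = 6378137 × 1.036901854 = 6613502.080 m.
y = R·ln tan(π/4 + φ/2) = 6378137 × 0.527096628 = 3361894.509 m.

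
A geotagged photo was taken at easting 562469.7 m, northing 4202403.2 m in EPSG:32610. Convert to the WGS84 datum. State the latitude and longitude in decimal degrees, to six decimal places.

lat 37.967100°, lon -122.288800°

Zone 10N: λ₀ = -123°, k₀ = 0.9996, false easting 500000 m.
Meridian distance M = (N − FN)/k₀ = 4204084.8 m.
Inverse transverse Mercator on WGS84 gives φ = 37.96709967°, λ = -122.28880045°.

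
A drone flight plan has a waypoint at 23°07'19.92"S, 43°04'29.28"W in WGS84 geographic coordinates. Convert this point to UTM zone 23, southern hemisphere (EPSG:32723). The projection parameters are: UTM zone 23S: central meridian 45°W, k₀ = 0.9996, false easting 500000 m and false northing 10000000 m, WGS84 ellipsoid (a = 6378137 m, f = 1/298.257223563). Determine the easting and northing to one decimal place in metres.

E 697145.2 m, N 7441651.6 m

Zone 23 central meridian λ₀ = 6×23 − 183 = -45°; Δλ = +1.9252°.
Transverse Mercator on WGS84 with k₀ = 0.9996 gives E = 697145.220 m, N = 7441651.635 m.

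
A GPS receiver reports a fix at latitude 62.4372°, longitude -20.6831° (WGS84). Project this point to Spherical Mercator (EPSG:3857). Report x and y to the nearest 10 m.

x -2302430 m, y 8963560 m

Web Mercator is spherical with R = a = 6378137 m.
x = R·λ = 6378137 × -0.360988195 = -2302432.160 m.
y = R·ln tan(π/4 + φ/2) = 6378137 × 1.405357435 = 8963562.254 m.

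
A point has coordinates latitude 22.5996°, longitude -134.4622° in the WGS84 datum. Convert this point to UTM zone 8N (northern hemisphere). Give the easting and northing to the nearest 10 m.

Zone 8 central meridian λ₀ = 6×8 − 183 = -135°; Δλ = +0.5378°.
Transverse Mercator on WGS84 with k₀ = 0.9996 gives E = 555276.359 m, N = 2499296.409 m.

E 555280 m, N 2499300 m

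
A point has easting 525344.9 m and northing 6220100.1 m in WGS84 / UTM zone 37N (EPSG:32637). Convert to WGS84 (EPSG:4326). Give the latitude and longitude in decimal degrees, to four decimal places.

lat 56.1253°, lon 39.4077°

Zone 37N: λ₀ = 39°, k₀ = 0.9996, false easting 500000 m.
Meridian distance M = (N − FN)/k₀ = 6222589.1 m.
Inverse transverse Mercator on WGS84 gives φ = 56.12529957°, λ = 39.40769922°.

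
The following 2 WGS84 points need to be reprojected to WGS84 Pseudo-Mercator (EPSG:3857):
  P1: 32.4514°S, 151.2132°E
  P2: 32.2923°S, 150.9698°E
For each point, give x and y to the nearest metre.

P1: x 16832976 m, y -3822711 m; P2: x 16805881 m, y -3801741 m

Web Mercator: x = R·λ, y = R·ln tan(π/4+φ/2), R = 6378137 m.
P1 (-32.4514°, 151.2132°) → (16832976.425, -3822710.840) m.
P2 (-32.2923°, 150.9698°) → (16805881.261, -3801740.999) m.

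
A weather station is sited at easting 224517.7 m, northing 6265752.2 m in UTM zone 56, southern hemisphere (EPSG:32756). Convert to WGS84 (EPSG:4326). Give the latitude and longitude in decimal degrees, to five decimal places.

lat -33.71250°, lon 150.02740°

Zone 56S: λ₀ = 153°, k₀ = 0.9996, false easting 500000 m, false northing 10000000 m.
Meridian distance M = (N − FN)/k₀ = -3735742.1 m.
Inverse transverse Mercator on WGS84 gives φ = -33.71250016°, λ = 150.02740038°.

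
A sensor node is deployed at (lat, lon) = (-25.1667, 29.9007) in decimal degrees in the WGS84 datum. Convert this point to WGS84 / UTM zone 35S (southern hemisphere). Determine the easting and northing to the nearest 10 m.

E 792390 m, N 7213440 m

Zone 35 central meridian λ₀ = 6×35 − 183 = 27°; Δλ = +2.9007°.
Transverse Mercator on WGS84 with k₀ = 0.9996 gives E = 792392.910 m, N = 7213444.302 m.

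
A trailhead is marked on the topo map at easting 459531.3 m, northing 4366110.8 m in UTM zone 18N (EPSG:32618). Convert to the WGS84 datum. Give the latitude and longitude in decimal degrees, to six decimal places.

Zone 18N: λ₀ = -75°, k₀ = 0.9996, false easting 500000 m.
Meridian distance M = (N − FN)/k₀ = 4367857.9 m.
Inverse transverse Mercator on WGS84 gives φ = 39.44360043°, λ = -75.47030024°.

lat 39.443600°, lon -75.470300°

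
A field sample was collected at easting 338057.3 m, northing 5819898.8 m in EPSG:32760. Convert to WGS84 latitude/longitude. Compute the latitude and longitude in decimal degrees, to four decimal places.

lat -37.7539°, lon 175.1617°

Zone 60S: λ₀ = 177°, k₀ = 0.9996, false easting 500000 m, false northing 10000000 m.
Meridian distance M = (N − FN)/k₀ = -4181773.9 m.
Inverse transverse Mercator on WGS84 gives φ = -37.75389978°, λ = 175.16170024°.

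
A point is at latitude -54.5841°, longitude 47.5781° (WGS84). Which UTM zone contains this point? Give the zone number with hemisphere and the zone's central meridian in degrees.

UTM zone = ⌊(λ + 180)/6⌋ + 1; 47.5781° ∈ [42°, 48°) → zone 38.
Hemisphere: S (φ < 0).
Central meridian λ₀ = 6×38 − 183 = 45°.

Zone 38S, central meridian 45°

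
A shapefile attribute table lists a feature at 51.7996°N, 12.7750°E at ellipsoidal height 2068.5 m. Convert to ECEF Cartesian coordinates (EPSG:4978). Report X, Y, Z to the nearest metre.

X 3855914 m, Y 874273 m, Z 4990670 m

WGS84: a = 6378137 m, e² = 0.006694380; N(φ) = a/√(1−e²sin²φ) = 6391362.300 m.
X = (N+h)·cosφ·cosλ = 3855914.055 m; Y = (N+h)·cosφ·sinλ = 874273.051 m; Z = (N(1−e²)+h)·sinφ = 4990670.411 m.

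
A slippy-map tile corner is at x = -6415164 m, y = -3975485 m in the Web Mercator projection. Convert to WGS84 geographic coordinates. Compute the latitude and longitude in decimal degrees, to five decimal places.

lat -33.60200°, lon -57.62840°

R = 6378137 m. λ = x/R = -57.62839871°.
φ = 2·arctan(exp(y/R)) − 90° = 2·arctan(0.53617) − 90° = -33.60200201°.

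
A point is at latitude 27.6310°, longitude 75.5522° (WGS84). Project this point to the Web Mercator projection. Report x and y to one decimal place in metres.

Web Mercator is spherical with R = a = 6378137 m.
x = R·λ = 6378137 × 1.318634647 = 8410432.432 m.
y = R·ln tan(π/4 + φ/2) = 6378137 × 0.502110645 = 3202530.485 m.

x 8410432.4 m, y 3202530.5 m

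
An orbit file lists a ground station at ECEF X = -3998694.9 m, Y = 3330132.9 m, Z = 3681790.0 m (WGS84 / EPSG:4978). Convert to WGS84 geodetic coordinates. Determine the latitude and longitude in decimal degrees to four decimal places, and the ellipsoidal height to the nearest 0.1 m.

lat 35.4618°, lon 140.2123°, h 3573.6 m

λ = atan2(Y, X) = 140.21230031°; p = √(X²+Y²) = 5203781.9 m.
Bowring's method on WGS84 (a = 6378137 m, b = 6356752.314 m) gives φ = 35.46180036°, h = 3573.581 m.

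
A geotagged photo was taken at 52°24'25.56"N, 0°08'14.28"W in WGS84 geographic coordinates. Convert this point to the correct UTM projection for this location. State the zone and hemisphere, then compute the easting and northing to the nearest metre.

Longitude -0.1373° lies in the 6° band [-6°, 0°), giving zone 30; latitude is north of the equator, so 30N.
Zone 30 central meridian λ₀ = 6×30 − 183 = -3°; Δλ = +2.8627°.
Transverse Mercator on WGS84 with k₀ = 0.9996 gives E = 694717.538 m, N = 5810174.382 m.

Zone 30N: E 694718 m, N 5810174 m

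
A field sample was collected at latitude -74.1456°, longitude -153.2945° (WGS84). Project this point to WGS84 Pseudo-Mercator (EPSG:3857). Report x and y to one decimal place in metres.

Web Mercator is spherical with R = a = 6378137 m.
x = R·λ = 6378137 × -2.675493750 = -17064665.681 m.
y = R·ln tan(π/4 + φ/2) = 6378137 × -1.971517657 = -12574609.712 m.

x -17064665.7 m, y -12574609.7 m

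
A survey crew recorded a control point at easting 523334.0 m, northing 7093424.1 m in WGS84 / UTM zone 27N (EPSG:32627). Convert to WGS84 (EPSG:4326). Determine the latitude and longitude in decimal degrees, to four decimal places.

lat 63.9670°, lon -20.5235°

Zone 27N: λ₀ = -21°, k₀ = 0.9996, false easting 500000 m.
Meridian distance M = (N − FN)/k₀ = 7096262.6 m.
Inverse transverse Mercator on WGS84 gives φ = 63.96700022°, λ = -20.52349931°.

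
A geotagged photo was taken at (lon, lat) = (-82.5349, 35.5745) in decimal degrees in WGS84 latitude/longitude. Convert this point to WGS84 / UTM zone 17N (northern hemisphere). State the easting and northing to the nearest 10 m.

E 360920 m, N 3937840 m

Zone 17 central meridian λ₀ = 6×17 − 183 = -81°; Δλ = -1.5349°.
Transverse Mercator on WGS84 with k₀ = 0.9996 gives E = 360918.391 m, N = 3937839.892 m.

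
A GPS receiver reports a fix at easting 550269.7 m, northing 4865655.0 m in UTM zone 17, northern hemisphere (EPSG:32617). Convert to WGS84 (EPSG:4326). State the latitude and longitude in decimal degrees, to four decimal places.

Zone 17N: λ₀ = -81°, k₀ = 0.9996, false easting 500000 m.
Meridian distance M = (N − FN)/k₀ = 4867602.0 m.
Inverse transverse Mercator on WGS84 gives φ = 43.94230042°, λ = -80.37360057°.

lat 43.9423°, lon -80.3736°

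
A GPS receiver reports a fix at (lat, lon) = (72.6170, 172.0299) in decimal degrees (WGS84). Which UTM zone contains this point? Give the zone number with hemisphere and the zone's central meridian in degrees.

Zone 59N, central meridian 171°

UTM zone = ⌊(λ + 180)/6⌋ + 1; 172.0299° ∈ [168°, 174°) → zone 59.
Hemisphere: N (φ ≥ 0).
Central meridian λ₀ = 6×59 − 183 = 171°.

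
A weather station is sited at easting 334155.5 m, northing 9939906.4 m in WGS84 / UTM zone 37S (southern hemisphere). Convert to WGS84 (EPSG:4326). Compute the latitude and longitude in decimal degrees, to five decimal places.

lat -0.54350°, lon 37.50970°

Zone 37S: λ₀ = 39°, k₀ = 0.9996, false easting 500000 m, false northing 10000000 m.
Meridian distance M = (N − FN)/k₀ = -60117.6 m.
Inverse transverse Mercator on WGS84 gives φ = -0.54350035°, λ = 37.50969992°.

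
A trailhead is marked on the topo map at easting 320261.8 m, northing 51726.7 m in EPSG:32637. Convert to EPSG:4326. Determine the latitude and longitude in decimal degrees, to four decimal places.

lat 0.4678°, lon 37.3849°

Zone 37N: λ₀ = 39°, k₀ = 0.9996, false easting 500000 m.
Meridian distance M = (N − FN)/k₀ = 51747.4 m.
Inverse transverse Mercator on WGS84 gives φ = 0.46780041°, λ = 37.38490005°.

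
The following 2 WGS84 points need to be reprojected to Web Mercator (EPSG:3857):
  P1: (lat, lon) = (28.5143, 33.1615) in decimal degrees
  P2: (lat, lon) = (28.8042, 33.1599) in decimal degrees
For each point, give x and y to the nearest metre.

P1: x 3691521 m, y 3313971 m; P2: x 3691343 m, y 3350749 m

Web Mercator: x = R·λ, y = R·ln tan(π/4+φ/2), R = 6378137 m.
P1 (28.5143°, 33.1615°) → (3691521.294, 3313971.359) m.
P2 (28.8042°, 33.1599°) → (3691343.183, 3350748.608) m.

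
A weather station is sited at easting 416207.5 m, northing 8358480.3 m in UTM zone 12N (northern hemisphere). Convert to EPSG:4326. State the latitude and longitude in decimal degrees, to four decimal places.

Zone 12N: λ₀ = -111°, k₀ = 0.9996, false easting 500000 m.
Meridian distance M = (N − FN)/k₀ = 8361825.0 m.
Inverse transverse Mercator on WGS84 gives φ = 75.29379995°, λ = -113.95809955°.

lat 75.2938°, lon -113.9581°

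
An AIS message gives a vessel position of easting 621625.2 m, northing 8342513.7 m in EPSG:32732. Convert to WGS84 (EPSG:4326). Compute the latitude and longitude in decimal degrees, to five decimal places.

lat -14.98960°, lon 10.13120°

Zone 32S: λ₀ = 9°, k₀ = 0.9996, false easting 500000 m, false northing 10000000 m.
Meridian distance M = (N − FN)/k₀ = -1658149.6 m.
Inverse transverse Mercator on WGS84 gives φ = -14.98960024°, λ = 10.13119986°.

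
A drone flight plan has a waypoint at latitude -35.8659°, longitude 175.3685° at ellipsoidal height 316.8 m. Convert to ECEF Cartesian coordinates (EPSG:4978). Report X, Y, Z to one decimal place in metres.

WGS84: a = 6378137 m, e² = 0.006694380; N(φ) = a/√(1−e²sin²φ) = 6385478.011 m.
X = (N+h)·cosφ·cosλ = -5158089.110 m; Y = (N+h)·cosφ·sinλ = 417864.288 m; Z = (N(1−e²)+h)·sinφ = -3716329.346 m.

X -5158089.1 m, Y 417864.3 m, Z -3716329.3 m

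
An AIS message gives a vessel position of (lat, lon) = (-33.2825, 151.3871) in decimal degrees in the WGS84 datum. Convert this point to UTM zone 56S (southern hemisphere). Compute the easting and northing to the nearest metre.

E 349804 m, N 6316234 m

Zone 56 central meridian λ₀ = 6×56 − 183 = 153°; Δλ = -1.6129°.
Transverse Mercator on WGS84 with k₀ = 0.9996 gives E = 349803.642 m, N = 6316234.064 m.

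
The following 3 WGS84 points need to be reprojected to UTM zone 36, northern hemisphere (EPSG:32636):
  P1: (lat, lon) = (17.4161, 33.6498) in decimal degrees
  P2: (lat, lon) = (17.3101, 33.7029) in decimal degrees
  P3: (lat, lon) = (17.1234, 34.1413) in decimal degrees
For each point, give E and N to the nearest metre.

UTM zone 36N: λ₀ = 33°, k₀ = 0.9996.
P1 (17.4161°, 33.6498°) → (569013.592, 1925704.177) m.
P2 (17.3101°, 33.7029°) → (574696.369, 1913996.704) m.
P3 (17.1234°, 34.1413°) → (621410.565, 1893562.306) m.

P1: E 569014 m, N 1925704 m; P2: E 574696 m, N 1913997 m; P3: E 621411 m, N 1893562 m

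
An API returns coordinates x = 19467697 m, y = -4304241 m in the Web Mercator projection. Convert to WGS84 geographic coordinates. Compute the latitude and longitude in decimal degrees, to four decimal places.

R = 6378137 m. λ = x/R = 174.88129762°.
φ = 2·arctan(exp(y/R)) − 90° = 2·arctan(0.50924) − 90° = -36.02630134°.

lat -36.0263°, lon 174.8813°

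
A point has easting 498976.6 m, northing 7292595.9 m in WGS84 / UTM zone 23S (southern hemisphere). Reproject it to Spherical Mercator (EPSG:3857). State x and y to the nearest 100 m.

x -5010500 m, y -2812000 m

Unproject from UTM 23S (λ₀ = -45°) → φ = -24.48029961°, λ = -45.01009967°.
Web Mercator (R = 6378137 m): x = -5010501.376 m, y = -2812044.887 m.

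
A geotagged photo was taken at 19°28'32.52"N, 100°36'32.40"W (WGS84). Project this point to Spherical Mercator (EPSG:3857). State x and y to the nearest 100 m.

x -11199700 m, y 2211000 m

Web Mercator is spherical with R = a = 6378137 m.
x = R·λ = 6378137 × -1.755958307 = -11199742.649 m.
y = R·ln tan(π/4 + φ/2) = 6378137 × 0.346656513 = 2211022.735 m.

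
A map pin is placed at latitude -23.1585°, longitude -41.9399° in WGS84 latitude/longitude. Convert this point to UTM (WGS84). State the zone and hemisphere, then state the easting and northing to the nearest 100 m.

Zone 24S: E 199000 m, N 7435900 m

Longitude -41.9399° lies in the 6° band [-42°, -36°), giving zone 24; latitude is south of the equator, so 24S.
Zone 24 central meridian λ₀ = 6×24 − 183 = -39°; Δλ = -2.9399°.
Transverse Mercator on WGS84 with k₀ = 0.9996 gives E = 198975.622 m, N = 7435895.099 m.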